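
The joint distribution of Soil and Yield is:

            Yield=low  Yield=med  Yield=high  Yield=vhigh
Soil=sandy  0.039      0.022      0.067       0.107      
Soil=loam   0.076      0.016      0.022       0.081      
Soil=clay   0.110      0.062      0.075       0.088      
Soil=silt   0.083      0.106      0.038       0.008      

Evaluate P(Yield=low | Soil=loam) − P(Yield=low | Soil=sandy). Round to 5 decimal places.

P(Soil=loam) = 0.076 + 0.016 + 0.022 + 0.081 = 0.195; P(Yield=low | Soil=loam) = 0.076/0.195 = 0.389744.
P(Soil=sandy) = 0.039 + 0.022 + 0.067 + 0.107 = 0.235; P(Yield=low | Soil=sandy) = 0.039/0.235 = 0.165957.
Difference = 0.22379.

0.22379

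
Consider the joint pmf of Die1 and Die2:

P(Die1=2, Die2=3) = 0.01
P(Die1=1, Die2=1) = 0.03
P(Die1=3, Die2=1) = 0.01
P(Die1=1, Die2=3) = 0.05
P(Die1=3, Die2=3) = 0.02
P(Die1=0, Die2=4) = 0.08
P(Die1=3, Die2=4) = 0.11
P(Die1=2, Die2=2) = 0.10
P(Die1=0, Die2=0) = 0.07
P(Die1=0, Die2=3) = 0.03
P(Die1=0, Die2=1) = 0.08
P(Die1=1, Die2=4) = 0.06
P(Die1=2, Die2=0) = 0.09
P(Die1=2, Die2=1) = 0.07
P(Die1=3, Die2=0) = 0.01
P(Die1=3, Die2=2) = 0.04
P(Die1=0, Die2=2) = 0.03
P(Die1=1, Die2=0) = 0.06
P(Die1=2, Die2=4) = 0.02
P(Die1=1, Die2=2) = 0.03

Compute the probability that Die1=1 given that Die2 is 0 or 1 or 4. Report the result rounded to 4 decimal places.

P(Die2=0) = 0.07 + 0.06 + 0.09 + 0.01 = 0.23.
P(Die2=1) = 0.08 + 0.03 + 0.07 + 0.01 = 0.19.
P(Die2=4) = 0.08 + 0.06 + 0.02 + 0.11 = 0.27.
P(Die2 ∈ {0, 1, 4}) = 0.23 + 0.19 + 0.27 = 0.69; P(Die1=1, Die2 ∈ {0, 1, 4}) = 0.06 + 0.03 + 0.06 = 0.15.
P(Die1=1 | Die2 ∈ {0, 1, 4}) = 0.15/0.69 = 0.2174.

0.2174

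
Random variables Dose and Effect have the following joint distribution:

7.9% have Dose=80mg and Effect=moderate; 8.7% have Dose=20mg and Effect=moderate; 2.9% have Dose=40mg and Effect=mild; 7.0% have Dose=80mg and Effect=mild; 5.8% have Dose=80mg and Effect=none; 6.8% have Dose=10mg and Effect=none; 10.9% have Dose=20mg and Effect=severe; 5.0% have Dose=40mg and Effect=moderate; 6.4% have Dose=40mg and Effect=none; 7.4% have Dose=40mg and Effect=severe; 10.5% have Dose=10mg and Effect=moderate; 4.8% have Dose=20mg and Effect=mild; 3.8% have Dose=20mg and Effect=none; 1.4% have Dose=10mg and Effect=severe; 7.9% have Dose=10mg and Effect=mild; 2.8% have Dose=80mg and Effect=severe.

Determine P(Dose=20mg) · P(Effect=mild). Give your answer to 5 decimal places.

0.06373

P(Dose=20mg) = 0.038 + 0.048 + 0.087 + 0.109 = 0.282.
P(Effect=mild) = 0.079 + 0.048 + 0.029 + 0.070 = 0.226.
Product: 0.282 × 0.226 = 0.06373.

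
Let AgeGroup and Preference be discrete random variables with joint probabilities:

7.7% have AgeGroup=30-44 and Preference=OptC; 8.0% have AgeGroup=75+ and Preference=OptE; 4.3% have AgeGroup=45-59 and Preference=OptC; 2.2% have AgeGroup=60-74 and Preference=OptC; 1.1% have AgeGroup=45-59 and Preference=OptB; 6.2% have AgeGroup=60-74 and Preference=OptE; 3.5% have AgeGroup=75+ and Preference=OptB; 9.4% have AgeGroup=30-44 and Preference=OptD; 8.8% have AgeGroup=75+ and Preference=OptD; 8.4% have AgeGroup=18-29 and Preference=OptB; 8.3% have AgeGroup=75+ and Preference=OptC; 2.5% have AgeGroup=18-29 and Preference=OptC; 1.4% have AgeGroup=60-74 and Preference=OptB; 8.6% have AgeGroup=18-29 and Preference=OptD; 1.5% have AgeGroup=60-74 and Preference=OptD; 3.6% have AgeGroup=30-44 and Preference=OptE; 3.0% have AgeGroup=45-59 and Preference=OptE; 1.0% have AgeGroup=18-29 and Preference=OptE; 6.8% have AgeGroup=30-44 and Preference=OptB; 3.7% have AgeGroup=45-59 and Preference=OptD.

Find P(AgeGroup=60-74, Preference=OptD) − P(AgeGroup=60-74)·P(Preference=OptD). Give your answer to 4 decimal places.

-0.0212

P(AgeGroup=60-74) = 0.014 + 0.022 + 0.015 + 0.062 = 0.113.
P(Preference=OptD) = 0.086 + 0.094 + 0.037 + 0.015 + 0.088 = 0.320.
P(AgeGroup=60-74, Preference=OptD) − P(AgeGroup=60-74)P(Preference=OptD) = 0.015 − 0.113×0.320 = -0.0212.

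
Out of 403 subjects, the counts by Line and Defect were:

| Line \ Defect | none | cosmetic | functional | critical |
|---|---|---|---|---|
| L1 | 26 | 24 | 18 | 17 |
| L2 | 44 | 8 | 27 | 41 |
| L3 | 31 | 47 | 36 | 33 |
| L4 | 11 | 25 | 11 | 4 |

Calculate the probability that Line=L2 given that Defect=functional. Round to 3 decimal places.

Total with Defect=functional: 18 + 27 + 36 + 11 = 92.
P(Line=L2 | Defect=functional) = 27/92 = 0.293.

0.293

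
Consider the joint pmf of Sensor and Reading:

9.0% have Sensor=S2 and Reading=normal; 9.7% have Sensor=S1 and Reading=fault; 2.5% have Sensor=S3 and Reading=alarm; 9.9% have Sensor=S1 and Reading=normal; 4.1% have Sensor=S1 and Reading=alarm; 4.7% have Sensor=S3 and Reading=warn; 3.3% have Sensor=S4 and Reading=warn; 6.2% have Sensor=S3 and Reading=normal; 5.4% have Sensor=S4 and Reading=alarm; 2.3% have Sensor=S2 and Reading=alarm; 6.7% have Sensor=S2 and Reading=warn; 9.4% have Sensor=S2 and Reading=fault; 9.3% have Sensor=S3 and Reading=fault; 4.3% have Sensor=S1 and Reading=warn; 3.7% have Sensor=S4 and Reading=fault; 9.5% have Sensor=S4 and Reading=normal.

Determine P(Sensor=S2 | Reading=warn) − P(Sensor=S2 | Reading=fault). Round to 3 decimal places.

P(Reading=warn) = 0.043 + 0.067 + 0.047 + 0.033 = 0.190; P(Sensor=S2 | Reading=warn) = 0.067/0.190 = 0.3526.
P(Reading=fault) = 0.097 + 0.094 + 0.093 + 0.037 = 0.321; P(Sensor=S2 | Reading=fault) = 0.094/0.321 = 0.2928.
Difference = 0.060.

0.060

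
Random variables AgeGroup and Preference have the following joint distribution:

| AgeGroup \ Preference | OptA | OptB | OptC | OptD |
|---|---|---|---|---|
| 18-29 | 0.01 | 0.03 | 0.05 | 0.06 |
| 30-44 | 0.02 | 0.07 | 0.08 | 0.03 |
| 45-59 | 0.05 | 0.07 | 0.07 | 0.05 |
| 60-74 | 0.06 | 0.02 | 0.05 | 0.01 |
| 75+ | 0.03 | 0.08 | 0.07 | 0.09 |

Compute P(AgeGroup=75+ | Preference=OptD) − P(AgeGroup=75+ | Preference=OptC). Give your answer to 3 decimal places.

P(Preference=OptD) = 0.06 + 0.03 + 0.05 + 0.01 + 0.09 = 0.24; P(AgeGroup=75+ | Preference=OptD) = 0.09/0.24 = 0.3750.
P(Preference=OptC) = 0.05 + 0.08 + 0.07 + 0.05 + 0.07 = 0.32; P(AgeGroup=75+ | Preference=OptC) = 0.07/0.32 = 0.2188.
Difference = 0.156.

0.156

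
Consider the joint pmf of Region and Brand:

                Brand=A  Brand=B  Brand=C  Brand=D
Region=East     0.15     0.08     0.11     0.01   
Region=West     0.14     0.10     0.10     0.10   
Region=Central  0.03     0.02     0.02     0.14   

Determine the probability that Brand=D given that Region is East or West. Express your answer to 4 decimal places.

0.1392

P(Region=East) = 0.15 + 0.08 + 0.11 + 0.01 = 0.35.
P(Region=West) = 0.14 + 0.10 + 0.10 + 0.10 = 0.44.
P(Region ∈ {East, West}) = 0.35 + 0.44 = 0.79; P(Brand=D, Region ∈ {East, West}) = 0.01 + 0.10 = 0.11.
P(Brand=D | Region ∈ {East, West}) = 0.11/0.79 = 0.1392.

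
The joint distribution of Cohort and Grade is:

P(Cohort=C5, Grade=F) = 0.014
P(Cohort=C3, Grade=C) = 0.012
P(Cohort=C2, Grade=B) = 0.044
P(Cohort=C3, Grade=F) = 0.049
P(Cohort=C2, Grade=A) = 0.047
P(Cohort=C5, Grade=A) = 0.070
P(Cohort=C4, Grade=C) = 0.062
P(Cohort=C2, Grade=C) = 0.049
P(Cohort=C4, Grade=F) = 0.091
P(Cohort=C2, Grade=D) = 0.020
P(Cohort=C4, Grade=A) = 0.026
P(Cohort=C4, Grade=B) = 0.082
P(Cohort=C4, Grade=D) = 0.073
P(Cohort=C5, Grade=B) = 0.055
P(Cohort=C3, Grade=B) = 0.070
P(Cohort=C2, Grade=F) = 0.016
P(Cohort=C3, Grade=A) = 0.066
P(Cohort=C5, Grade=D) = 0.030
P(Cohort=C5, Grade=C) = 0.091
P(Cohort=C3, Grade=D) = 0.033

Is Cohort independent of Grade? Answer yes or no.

P(Cohort=C4) = 0.334 and P(Grade=A) = 0.209, so their product is 0.06981, but P(Cohort=C4, Grade=A) = 0.026. Since these differ, Cohort and Grade are not independent.

no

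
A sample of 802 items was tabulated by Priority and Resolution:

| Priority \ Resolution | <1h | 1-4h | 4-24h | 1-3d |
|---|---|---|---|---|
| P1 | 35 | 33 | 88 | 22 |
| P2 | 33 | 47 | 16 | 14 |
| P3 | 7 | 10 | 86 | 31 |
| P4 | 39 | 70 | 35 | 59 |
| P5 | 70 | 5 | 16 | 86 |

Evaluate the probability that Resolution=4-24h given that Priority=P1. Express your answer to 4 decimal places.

0.4944

Total with Priority=P1: 35 + 33 + 88 + 22 = 178.
P(Resolution=4-24h | Priority=P1) = 88/178 = 0.4944.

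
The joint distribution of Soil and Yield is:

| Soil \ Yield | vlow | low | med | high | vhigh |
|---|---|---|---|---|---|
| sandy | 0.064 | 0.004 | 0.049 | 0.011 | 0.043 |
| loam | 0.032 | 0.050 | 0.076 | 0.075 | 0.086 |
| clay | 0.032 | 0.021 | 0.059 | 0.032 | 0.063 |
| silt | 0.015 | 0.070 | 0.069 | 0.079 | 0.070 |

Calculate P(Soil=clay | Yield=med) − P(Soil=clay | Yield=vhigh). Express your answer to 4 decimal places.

-0.0073

P(Yield=med) = 0.049 + 0.076 + 0.059 + 0.069 = 0.253; P(Soil=clay | Yield=med) = 0.059/0.253 = 0.23320.
P(Yield=vhigh) = 0.043 + 0.086 + 0.063 + 0.070 = 0.262; P(Soil=clay | Yield=vhigh) = 0.063/0.262 = 0.24046.
Difference = -0.0073.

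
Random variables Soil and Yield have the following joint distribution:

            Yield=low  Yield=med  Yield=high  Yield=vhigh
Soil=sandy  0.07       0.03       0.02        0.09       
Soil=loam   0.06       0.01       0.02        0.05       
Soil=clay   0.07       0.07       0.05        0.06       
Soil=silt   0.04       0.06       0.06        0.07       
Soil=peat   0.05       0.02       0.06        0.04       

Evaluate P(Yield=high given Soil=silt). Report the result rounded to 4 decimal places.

0.2609

P(Soil=silt) = 0.04 + 0.06 + 0.06 + 0.07 = 0.23.
P(Yield=high | Soil=silt) = 0.06/0.23 = 0.2609.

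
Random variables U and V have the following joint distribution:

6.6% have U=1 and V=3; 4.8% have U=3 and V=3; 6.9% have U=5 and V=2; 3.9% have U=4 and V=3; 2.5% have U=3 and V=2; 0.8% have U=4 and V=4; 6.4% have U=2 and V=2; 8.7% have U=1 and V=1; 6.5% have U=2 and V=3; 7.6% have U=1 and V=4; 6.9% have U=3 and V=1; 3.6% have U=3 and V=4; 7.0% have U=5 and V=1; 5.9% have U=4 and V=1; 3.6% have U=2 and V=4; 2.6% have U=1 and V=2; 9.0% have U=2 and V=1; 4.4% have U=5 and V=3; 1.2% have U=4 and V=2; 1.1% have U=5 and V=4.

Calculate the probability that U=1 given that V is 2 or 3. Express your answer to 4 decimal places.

P(V=2) = 0.026 + 0.064 + 0.025 + 0.012 + 0.069 = 0.196.
P(V=3) = 0.066 + 0.065 + 0.048 + 0.039 + 0.044 = 0.262.
P(V ∈ {2, 3}) = 0.196 + 0.262 = 0.458; P(U=1, V ∈ {2, 3}) = 0.026 + 0.066 = 0.092.
P(U=1 | V ∈ {2, 3}) = 0.092/0.458 = 0.2009.

0.2009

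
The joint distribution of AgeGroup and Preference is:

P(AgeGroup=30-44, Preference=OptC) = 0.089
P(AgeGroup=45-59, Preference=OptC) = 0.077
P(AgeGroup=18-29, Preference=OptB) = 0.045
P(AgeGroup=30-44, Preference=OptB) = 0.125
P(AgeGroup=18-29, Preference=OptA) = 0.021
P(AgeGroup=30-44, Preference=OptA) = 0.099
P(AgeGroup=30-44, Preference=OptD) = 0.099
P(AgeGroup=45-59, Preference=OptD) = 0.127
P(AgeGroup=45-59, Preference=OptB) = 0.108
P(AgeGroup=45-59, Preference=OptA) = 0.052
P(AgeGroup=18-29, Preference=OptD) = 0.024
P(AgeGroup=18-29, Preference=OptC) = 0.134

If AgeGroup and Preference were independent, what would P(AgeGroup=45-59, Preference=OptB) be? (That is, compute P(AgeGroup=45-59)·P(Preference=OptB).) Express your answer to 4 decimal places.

0.1012

P(AgeGroup=45-59) = 0.052 + 0.108 + 0.077 + 0.127 = 0.364.
P(Preference=OptB) = 0.045 + 0.125 + 0.108 = 0.278.
Product: 0.364 × 0.278 = 0.1012.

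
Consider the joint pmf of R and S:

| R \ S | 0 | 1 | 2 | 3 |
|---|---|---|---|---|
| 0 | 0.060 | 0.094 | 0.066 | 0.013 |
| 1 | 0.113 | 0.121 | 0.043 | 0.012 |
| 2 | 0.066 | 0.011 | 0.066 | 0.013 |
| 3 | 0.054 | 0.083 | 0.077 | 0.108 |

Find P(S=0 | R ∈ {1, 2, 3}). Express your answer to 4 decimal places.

0.3038

P(R=1) = 0.113 + 0.121 + 0.043 + 0.012 = 0.289.
P(R=2) = 0.066 + 0.011 + 0.066 + 0.013 = 0.156.
P(R=3) = 0.054 + 0.083 + 0.077 + 0.108 = 0.322.
P(R ∈ {1, 2, 3}) = 0.289 + 0.156 + 0.322 = 0.767; P(S=0, R ∈ {1, 2, 3}) = 0.113 + 0.066 + 0.054 = 0.233.
P(S=0 | R ∈ {1, 2, 3}) = 0.233/0.767 = 0.3038.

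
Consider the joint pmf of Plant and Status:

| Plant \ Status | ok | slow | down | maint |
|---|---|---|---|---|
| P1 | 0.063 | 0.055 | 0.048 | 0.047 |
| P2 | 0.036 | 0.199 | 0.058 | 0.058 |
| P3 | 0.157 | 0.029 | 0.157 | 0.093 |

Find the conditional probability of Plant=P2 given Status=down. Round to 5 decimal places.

P(Status=down) = 0.048 + 0.058 + 0.157 = 0.263.
P(Plant=P2 | Status=down) = 0.058/0.263 = 0.22053.

0.22053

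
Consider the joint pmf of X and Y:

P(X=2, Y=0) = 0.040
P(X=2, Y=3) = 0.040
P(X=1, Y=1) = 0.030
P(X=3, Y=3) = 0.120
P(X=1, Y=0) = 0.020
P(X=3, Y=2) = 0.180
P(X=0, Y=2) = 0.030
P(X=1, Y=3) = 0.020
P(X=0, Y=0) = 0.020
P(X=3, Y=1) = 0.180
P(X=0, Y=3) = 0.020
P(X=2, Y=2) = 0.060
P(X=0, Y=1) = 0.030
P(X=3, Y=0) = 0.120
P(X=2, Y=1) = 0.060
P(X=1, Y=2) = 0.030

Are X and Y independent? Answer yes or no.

Every cell satisfies P(X,Y) = P(X)·P(Y). For instance P(X=2) = 0.200, P(Y=1) = 0.300, and 0.200×0.300 = 0.060 matches the joint entry. So X and Y are independent.

yes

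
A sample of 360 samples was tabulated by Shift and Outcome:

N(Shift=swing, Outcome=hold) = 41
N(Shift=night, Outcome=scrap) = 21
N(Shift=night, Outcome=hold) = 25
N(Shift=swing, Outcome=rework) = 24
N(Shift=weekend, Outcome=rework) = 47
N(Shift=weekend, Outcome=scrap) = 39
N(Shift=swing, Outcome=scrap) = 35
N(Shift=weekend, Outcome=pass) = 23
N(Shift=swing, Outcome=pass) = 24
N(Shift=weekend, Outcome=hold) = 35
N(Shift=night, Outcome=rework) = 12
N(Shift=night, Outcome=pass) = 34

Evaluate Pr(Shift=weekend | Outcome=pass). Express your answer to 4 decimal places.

0.2840

Total with Outcome=pass: 24 + 34 + 23 = 81.
P(Shift=weekend | Outcome=pass) = 23/81 = 0.2840.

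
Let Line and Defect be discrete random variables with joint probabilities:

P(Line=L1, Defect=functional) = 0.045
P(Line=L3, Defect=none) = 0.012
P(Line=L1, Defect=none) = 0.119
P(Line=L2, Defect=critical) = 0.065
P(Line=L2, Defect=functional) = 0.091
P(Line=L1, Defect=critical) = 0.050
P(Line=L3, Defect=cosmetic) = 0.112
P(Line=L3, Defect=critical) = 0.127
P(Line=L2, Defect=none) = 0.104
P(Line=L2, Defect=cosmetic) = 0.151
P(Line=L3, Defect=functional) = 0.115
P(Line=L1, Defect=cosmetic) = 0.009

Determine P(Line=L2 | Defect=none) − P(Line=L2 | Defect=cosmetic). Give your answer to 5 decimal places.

P(Defect=none) = 0.119 + 0.104 + 0.012 = 0.235; P(Line=L2 | Defect=none) = 0.104/0.235 = 0.442553.
P(Defect=cosmetic) = 0.009 + 0.151 + 0.112 = 0.272; P(Line=L2 | Defect=cosmetic) = 0.151/0.272 = 0.555147.
Difference = -0.11259.

-0.11259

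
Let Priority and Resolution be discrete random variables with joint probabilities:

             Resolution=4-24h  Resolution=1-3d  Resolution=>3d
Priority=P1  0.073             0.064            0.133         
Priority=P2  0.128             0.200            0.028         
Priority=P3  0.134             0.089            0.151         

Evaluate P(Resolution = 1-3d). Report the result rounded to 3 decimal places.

0.353

P(Resolution=1-3d) = 0.064 + 0.200 + 0.089 = 0.353.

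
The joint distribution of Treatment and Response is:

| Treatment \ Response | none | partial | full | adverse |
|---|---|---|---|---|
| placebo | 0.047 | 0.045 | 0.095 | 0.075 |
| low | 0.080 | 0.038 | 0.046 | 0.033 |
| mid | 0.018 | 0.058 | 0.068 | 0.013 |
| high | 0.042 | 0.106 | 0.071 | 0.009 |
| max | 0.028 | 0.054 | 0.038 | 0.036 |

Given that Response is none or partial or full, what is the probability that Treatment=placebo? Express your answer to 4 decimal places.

P(Response=none) = 0.047 + 0.080 + 0.018 + 0.042 + 0.028 = 0.215.
P(Response=partial) = 0.045 + 0.038 + 0.058 + 0.106 + 0.054 = 0.301.
P(Response=full) = 0.095 + 0.046 + 0.068 + 0.071 + 0.038 = 0.318.
P(Response ∈ {none, partial, full}) = 0.215 + 0.301 + 0.318 = 0.834; P(Treatment=placebo, Response ∈ {none, partial, full}) = 0.047 + 0.045 + 0.095 = 0.187.
P(Treatment=placebo | Response ∈ {none, partial, full}) = 0.187/0.834 = 0.2242.

0.2242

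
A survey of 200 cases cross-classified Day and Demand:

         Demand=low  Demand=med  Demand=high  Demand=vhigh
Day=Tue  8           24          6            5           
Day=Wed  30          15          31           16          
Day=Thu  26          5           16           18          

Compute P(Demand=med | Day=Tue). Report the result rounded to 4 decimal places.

Total with Day=Tue: 8 + 24 + 6 + 5 = 43.
P(Demand=med | Day=Tue) = 24/43 = 0.5581.

0.5581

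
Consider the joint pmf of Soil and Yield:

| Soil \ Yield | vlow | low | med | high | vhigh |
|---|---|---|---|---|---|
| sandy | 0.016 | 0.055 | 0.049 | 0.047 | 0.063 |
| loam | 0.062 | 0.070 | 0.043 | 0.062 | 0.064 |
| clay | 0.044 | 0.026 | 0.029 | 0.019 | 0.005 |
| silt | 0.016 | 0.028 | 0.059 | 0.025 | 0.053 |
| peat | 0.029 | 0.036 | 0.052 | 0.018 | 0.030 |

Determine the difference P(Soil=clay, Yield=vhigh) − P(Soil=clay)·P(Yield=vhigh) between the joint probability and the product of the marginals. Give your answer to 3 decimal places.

-0.021

P(Soil=clay) = 0.044 + 0.026 + 0.029 + 0.019 + 0.005 = 0.123.
P(Yield=vhigh) = 0.063 + 0.064 + 0.005 + 0.053 + 0.030 = 0.215.
P(Soil=clay, Yield=vhigh) − P(Soil=clay)P(Yield=vhigh) = 0.005 − 0.123×0.215 = -0.021.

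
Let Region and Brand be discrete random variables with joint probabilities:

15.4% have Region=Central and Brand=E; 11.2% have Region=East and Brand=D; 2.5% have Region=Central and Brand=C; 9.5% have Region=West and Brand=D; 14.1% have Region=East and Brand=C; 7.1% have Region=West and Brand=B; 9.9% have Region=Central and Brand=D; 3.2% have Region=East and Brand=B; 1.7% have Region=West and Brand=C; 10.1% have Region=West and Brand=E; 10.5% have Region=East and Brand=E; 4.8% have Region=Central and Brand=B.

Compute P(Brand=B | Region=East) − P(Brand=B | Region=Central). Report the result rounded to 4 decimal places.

-0.0652

P(Region=East) = 0.032 + 0.141 + 0.112 + 0.105 = 0.390; P(Brand=B | Region=East) = 0.032/0.390 = 0.08205.
P(Region=Central) = 0.048 + 0.025 + 0.099 + 0.154 = 0.326; P(Brand=B | Region=Central) = 0.048/0.326 = 0.14724.
Difference = -0.0652.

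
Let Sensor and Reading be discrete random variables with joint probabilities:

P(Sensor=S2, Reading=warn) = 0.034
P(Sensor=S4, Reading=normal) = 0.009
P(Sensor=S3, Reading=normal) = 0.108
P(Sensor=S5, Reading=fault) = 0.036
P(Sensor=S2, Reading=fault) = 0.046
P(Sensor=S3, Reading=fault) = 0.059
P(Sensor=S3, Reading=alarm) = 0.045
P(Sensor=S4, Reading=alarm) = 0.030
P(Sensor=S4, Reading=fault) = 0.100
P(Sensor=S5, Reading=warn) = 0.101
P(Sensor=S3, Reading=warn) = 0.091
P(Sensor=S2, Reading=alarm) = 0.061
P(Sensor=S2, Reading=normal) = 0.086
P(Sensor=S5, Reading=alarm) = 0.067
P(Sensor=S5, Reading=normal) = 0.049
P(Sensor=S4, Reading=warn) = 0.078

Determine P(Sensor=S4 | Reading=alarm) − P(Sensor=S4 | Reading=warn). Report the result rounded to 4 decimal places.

-0.1088

P(Reading=alarm) = 0.061 + 0.045 + 0.030 + 0.067 = 0.203; P(Sensor=S4 | Reading=alarm) = 0.030/0.203 = 0.14778.
P(Reading=warn) = 0.034 + 0.091 + 0.078 + 0.101 = 0.304; P(Sensor=S4 | Reading=warn) = 0.078/0.304 = 0.25658.
Difference = -0.1088.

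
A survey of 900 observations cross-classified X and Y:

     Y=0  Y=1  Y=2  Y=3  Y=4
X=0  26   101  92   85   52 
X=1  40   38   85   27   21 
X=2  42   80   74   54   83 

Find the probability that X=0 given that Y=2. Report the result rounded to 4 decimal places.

0.3665

Total with Y=2: 92 + 85 + 74 = 251.
P(X=0 | Y=2) = 92/251 = 0.3665.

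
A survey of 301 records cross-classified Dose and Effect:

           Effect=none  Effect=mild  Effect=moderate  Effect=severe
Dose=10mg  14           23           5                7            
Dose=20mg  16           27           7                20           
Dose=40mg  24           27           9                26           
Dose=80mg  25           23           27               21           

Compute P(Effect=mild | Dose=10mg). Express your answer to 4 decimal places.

Total with Dose=10mg: 14 + 23 + 5 + 7 = 49.
P(Effect=mild | Dose=10mg) = 23/49 = 0.4694.

0.4694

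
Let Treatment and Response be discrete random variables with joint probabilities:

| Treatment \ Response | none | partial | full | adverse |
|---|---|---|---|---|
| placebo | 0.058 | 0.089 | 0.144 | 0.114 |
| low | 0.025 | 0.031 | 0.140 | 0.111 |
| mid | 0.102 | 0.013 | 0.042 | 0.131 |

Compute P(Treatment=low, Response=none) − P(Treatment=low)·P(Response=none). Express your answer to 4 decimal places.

-0.0318

P(Treatment=low) = 0.025 + 0.031 + 0.140 + 0.111 = 0.307.
P(Response=none) = 0.058 + 0.025 + 0.102 = 0.185.
P(Treatment=low, Response=none) − P(Treatment=low)P(Response=none) = 0.025 − 0.307×0.185 = -0.0318.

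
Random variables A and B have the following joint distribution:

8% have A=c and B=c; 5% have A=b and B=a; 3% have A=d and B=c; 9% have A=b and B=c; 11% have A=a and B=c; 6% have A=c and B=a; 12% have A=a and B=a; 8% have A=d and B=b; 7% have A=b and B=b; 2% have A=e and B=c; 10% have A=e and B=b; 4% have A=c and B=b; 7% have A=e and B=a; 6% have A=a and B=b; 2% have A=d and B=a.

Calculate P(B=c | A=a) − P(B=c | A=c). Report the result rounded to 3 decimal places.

-0.065

P(A=a) = 0.12 + 0.06 + 0.11 = 0.29; P(B=c | A=a) = 0.11/0.29 = 0.3793.
P(A=c) = 0.06 + 0.04 + 0.08 = 0.18; P(B=c | A=c) = 0.08/0.18 = 0.4444.
Difference = -0.065.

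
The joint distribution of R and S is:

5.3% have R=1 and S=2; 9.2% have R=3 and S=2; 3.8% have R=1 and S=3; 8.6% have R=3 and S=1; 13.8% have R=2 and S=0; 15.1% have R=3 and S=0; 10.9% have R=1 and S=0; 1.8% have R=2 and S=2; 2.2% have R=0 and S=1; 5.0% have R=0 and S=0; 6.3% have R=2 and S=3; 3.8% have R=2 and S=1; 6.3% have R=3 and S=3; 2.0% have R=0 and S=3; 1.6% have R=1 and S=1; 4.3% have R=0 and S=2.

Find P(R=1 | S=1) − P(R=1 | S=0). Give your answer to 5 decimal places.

-0.14454

P(S=1) = 0.022 + 0.016 + 0.038 + 0.086 = 0.162; P(R=1 | S=1) = 0.016/0.162 = 0.098765.
P(S=0) = 0.050 + 0.109 + 0.138 + 0.151 = 0.448; P(R=1 | S=0) = 0.109/0.448 = 0.243304.
Difference = -0.14454.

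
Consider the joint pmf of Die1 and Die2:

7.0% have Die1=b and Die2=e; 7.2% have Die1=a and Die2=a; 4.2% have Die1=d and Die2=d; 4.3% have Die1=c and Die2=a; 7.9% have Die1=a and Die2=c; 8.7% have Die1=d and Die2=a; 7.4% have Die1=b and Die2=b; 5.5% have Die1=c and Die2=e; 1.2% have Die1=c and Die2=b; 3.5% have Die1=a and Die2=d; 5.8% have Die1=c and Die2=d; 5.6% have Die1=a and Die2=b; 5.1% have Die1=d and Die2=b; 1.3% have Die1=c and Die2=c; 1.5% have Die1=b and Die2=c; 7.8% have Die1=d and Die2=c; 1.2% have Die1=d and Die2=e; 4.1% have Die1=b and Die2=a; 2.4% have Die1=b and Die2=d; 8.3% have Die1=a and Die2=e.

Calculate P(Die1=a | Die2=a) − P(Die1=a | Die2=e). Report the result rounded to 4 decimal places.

-0.0810

P(Die2=a) = 0.072 + 0.041 + 0.043 + 0.087 = 0.243; P(Die1=a | Die2=a) = 0.072/0.243 = 0.29630.
P(Die2=e) = 0.083 + 0.070 + 0.055 + 0.012 = 0.220; P(Die1=a | Die2=e) = 0.083/0.220 = 0.37727.
Difference = -0.0810.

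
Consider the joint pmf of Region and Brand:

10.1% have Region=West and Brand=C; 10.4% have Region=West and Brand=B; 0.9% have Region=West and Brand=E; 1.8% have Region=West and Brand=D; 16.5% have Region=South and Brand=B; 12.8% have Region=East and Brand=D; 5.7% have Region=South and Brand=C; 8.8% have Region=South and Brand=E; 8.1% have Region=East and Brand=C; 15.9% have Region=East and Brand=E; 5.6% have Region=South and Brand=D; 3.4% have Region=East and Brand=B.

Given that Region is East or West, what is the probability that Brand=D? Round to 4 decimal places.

0.2303

P(Region=East) = 0.034 + 0.081 + 0.128 + 0.159 = 0.402.
P(Region=West) = 0.104 + 0.101 + 0.018 + 0.009 = 0.232.
P(Region ∈ {East, West}) = 0.402 + 0.232 = 0.634; P(Brand=D, Region ∈ {East, West}) = 0.128 + 0.018 = 0.146.
P(Brand=D | Region ∈ {East, West}) = 0.146/0.634 = 0.2303.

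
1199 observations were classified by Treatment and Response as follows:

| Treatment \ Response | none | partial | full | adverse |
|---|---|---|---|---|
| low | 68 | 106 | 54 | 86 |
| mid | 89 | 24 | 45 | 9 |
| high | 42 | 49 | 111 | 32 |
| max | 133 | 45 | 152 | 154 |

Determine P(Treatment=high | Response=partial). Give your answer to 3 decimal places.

0.219

Total with Response=partial: 106 + 24 + 49 + 45 = 224.
P(Treatment=high | Response=partial) = 49/224 = 0.219.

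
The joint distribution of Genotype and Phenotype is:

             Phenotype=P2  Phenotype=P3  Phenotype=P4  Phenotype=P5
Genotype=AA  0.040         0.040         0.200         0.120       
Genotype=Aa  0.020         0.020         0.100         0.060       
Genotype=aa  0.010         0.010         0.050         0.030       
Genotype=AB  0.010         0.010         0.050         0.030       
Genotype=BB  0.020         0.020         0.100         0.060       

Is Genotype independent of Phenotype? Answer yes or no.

Every cell satisfies P(Genotype,Phenotype) = P(Genotype)·P(Phenotype). For instance P(Genotype=BB) = 0.200, P(Phenotype=P2) = 0.100, and 0.200×0.100 = 0.020 matches the joint entry. So Genotype and Phenotype are independent.

yes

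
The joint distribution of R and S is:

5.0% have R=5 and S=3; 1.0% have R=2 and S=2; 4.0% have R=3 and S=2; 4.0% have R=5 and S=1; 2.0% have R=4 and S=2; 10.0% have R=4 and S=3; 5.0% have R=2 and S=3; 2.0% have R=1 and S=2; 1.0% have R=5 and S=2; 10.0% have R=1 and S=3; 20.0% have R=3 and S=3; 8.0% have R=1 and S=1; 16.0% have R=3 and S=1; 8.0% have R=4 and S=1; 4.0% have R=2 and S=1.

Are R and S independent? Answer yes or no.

yes

Every cell satisfies P(R,S) = P(R)·P(S). For instance P(R=3) = 0.400, P(S=3) = 0.500, and 0.400×0.500 = 0.200 matches the joint entry. So R and S are independent.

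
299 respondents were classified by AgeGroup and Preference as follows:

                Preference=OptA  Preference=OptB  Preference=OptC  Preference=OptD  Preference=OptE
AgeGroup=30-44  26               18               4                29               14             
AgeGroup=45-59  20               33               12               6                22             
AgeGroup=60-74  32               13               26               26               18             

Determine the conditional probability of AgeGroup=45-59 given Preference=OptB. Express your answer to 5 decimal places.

Total with Preference=OptB: 18 + 33 + 13 = 64.
P(AgeGroup=45-59 | Preference=OptB) = 33/64 = 0.51563.

0.51563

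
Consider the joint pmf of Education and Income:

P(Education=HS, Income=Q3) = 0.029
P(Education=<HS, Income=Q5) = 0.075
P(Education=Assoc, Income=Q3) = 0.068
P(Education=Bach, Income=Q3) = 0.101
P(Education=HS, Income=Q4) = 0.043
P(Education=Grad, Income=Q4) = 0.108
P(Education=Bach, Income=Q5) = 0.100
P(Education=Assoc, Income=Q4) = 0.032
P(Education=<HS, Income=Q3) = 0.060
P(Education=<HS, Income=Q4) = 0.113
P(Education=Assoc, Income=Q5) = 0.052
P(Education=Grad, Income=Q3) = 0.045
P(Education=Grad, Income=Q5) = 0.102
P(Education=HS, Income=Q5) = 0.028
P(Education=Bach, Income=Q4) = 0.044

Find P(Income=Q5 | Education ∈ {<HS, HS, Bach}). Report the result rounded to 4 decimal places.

0.3423

P(Education=<HS) = 0.060 + 0.113 + 0.075 = 0.248.
P(Education=HS) = 0.029 + 0.043 + 0.028 = 0.100.
P(Education=Bach) = 0.101 + 0.044 + 0.100 = 0.245.
P(Education ∈ {<HS, HS, Bach}) = 0.248 + 0.100 + 0.245 = 0.593; P(Income=Q5, Education ∈ {<HS, HS, Bach}) = 0.075 + 0.028 + 0.100 = 0.203.
P(Income=Q5 | Education ∈ {<HS, HS, Bach}) = 0.203/0.593 = 0.3423.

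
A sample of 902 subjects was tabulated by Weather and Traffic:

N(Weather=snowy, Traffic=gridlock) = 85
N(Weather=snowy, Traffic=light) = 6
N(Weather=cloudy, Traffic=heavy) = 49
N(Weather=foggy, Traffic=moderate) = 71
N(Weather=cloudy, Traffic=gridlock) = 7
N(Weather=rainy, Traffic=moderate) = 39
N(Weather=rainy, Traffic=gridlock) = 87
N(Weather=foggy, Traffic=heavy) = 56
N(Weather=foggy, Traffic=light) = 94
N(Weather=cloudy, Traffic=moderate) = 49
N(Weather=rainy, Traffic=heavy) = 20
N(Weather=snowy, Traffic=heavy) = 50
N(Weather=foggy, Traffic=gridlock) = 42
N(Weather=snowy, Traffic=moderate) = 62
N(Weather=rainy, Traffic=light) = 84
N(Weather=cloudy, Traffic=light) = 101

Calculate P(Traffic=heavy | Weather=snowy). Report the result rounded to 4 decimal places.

0.2463

Total with Weather=snowy: 6 + 62 + 50 + 85 = 203.
P(Traffic=heavy | Weather=snowy) = 50/203 = 0.2463.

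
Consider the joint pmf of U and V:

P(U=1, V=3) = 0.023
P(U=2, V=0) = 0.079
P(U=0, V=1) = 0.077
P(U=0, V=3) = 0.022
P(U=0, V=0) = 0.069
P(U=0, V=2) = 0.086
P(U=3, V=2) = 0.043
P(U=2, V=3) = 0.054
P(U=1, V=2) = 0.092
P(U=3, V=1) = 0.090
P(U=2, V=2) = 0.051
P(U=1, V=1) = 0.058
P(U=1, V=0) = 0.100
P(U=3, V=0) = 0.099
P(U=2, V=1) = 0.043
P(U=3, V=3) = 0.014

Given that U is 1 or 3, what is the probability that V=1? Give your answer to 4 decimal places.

0.2852

P(U=1) = 0.100 + 0.058 + 0.092 + 0.023 = 0.273.
P(U=3) = 0.099 + 0.090 + 0.043 + 0.014 = 0.246.
P(U ∈ {1, 3}) = 0.273 + 0.246 = 0.519; P(V=1, U ∈ {1, 3}) = 0.058 + 0.090 = 0.148.
P(V=1 | U ∈ {1, 3}) = 0.148/0.519 = 0.2852.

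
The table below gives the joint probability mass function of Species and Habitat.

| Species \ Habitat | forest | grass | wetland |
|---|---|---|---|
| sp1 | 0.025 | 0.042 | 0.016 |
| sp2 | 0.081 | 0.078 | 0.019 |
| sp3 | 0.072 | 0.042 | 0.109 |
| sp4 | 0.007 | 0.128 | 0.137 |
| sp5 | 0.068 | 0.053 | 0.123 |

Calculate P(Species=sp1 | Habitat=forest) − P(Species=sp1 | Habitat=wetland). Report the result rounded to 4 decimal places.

0.0592

P(Habitat=forest) = 0.025 + 0.081 + 0.072 + 0.007 + 0.068 = 0.253; P(Species=sp1 | Habitat=forest) = 0.025/0.253 = 0.09881.
P(Habitat=wetland) = 0.016 + 0.019 + 0.109 + 0.137 + 0.123 = 0.404; P(Species=sp1 | Habitat=wetland) = 0.016/0.404 = 0.03960.
Difference = 0.0592.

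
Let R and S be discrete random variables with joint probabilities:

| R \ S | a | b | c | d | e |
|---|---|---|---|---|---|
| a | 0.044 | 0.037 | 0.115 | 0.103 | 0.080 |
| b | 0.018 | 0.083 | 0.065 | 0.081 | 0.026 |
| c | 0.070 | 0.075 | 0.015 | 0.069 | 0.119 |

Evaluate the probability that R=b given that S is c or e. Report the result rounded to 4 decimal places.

0.2167

P(S=c) = 0.115 + 0.065 + 0.015 = 0.195.
P(S=e) = 0.080 + 0.026 + 0.119 = 0.225.
P(S ∈ {c, e}) = 0.195 + 0.225 = 0.420; P(R=b, S ∈ {c, e}) = 0.065 + 0.026 = 0.091.
P(R=b | S ∈ {c, e}) = 0.091/0.420 = 0.2167.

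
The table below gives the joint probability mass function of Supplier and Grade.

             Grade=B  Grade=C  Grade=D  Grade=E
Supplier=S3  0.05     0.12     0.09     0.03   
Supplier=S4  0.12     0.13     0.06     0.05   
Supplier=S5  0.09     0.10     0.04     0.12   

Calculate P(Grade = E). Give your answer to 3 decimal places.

P(Grade=E) = 0.03 + 0.05 + 0.12 = 0.20.

0.200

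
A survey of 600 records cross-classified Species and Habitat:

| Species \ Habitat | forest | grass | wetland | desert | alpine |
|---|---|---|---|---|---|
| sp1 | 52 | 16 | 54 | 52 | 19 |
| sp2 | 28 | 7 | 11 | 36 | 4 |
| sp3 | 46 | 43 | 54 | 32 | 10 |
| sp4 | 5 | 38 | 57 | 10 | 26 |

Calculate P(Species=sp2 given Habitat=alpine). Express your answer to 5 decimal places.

Total with Habitat=alpine: 19 + 4 + 10 + 26 = 59.
P(Species=sp2 | Habitat=alpine) = 4/59 = 0.06780.

0.06780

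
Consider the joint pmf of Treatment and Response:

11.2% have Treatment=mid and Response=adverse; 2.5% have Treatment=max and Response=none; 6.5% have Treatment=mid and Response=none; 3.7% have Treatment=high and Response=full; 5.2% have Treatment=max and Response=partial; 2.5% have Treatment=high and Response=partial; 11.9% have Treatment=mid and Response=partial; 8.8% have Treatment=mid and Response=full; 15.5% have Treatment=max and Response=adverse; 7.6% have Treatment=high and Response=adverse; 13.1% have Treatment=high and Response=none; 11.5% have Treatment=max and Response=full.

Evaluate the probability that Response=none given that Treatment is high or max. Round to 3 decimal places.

P(Treatment=high) = 0.131 + 0.025 + 0.037 + 0.076 = 0.269.
P(Treatment=max) = 0.025 + 0.052 + 0.115 + 0.155 = 0.347.
P(Treatment ∈ {high, max}) = 0.269 + 0.347 = 0.616; P(Response=none, Treatment ∈ {high, max}) = 0.131 + 0.025 = 0.156.
P(Response=none | Treatment ∈ {high, max}) = 0.156/0.616 = 0.253.

0.253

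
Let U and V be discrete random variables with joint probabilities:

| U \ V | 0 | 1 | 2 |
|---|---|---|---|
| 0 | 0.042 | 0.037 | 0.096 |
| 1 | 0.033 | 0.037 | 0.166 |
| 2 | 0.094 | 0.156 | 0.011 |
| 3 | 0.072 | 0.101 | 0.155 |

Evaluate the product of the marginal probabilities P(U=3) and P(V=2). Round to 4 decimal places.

0.1404

P(U=3) = 0.072 + 0.101 + 0.155 = 0.328.
P(V=2) = 0.096 + 0.166 + 0.011 + 0.155 = 0.428.
Product: 0.328 × 0.428 = 0.1404.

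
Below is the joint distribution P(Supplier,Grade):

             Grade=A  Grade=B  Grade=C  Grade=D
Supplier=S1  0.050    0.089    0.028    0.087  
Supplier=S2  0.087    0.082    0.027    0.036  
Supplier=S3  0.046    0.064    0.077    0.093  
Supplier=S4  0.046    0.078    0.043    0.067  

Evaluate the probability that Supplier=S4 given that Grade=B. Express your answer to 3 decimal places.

0.249

P(Grade=B) = 0.089 + 0.082 + 0.064 + 0.078 = 0.313.
P(Supplier=S4 | Grade=B) = 0.078/0.313 = 0.249.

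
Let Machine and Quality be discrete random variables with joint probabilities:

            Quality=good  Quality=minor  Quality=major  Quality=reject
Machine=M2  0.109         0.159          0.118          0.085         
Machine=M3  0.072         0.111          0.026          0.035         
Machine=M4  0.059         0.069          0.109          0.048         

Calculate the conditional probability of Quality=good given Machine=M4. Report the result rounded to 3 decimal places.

P(Machine=M4) = 0.059 + 0.069 + 0.109 + 0.048 = 0.285.
P(Quality=good | Machine=M4) = 0.059/0.285 = 0.207.

0.207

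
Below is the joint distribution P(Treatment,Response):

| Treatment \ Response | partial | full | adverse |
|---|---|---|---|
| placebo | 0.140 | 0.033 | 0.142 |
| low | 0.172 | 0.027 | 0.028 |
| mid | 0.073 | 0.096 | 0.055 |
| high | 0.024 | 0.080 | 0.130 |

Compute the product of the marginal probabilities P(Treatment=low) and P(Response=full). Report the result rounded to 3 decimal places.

P(Treatment=low) = 0.172 + 0.027 + 0.028 = 0.227.
P(Response=full) = 0.033 + 0.027 + 0.096 + 0.080 = 0.236.
Product: 0.227 × 0.236 = 0.054.

0.054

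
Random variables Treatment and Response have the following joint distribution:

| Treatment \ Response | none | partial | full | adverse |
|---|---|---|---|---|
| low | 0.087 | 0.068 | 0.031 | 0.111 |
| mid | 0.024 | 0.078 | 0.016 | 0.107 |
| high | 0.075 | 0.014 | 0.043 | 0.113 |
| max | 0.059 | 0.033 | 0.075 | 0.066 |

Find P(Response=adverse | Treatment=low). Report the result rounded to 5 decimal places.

P(Treatment=low) = 0.087 + 0.068 + 0.031 + 0.111 = 0.297.
P(Response=adverse | Treatment=low) = 0.111/0.297 = 0.37374.

0.37374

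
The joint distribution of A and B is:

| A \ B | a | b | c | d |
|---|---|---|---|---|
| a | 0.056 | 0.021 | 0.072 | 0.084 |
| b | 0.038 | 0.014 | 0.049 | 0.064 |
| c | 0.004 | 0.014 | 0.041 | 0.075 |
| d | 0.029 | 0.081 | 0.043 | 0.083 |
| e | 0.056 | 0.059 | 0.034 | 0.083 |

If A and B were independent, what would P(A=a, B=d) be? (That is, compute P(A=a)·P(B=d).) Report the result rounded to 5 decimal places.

0.09064

P(A=a) = 0.056 + 0.021 + 0.072 + 0.084 = 0.233.
P(B=d) = 0.084 + 0.064 + 0.075 + 0.083 + 0.083 = 0.389.
Product: 0.233 × 0.389 = 0.09064.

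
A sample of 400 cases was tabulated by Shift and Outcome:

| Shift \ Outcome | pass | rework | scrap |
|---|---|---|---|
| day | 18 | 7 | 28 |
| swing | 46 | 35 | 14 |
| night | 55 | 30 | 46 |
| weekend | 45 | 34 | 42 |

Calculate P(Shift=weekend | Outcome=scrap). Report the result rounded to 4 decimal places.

Total with Outcome=scrap: 28 + 14 + 46 + 42 = 130.
P(Shift=weekend | Outcome=scrap) = 42/130 = 0.3231.

0.3231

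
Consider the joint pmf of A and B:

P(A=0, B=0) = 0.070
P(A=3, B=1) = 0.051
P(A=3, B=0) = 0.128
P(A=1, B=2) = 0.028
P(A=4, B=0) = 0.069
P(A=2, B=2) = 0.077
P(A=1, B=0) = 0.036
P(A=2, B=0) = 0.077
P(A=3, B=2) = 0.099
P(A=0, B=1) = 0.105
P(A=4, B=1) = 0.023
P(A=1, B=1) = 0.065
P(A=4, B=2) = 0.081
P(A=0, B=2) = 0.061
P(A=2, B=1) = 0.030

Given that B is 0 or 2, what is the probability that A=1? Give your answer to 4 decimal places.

P(B=0) = 0.070 + 0.036 + 0.077 + 0.128 + 0.069 = 0.380.
P(B=2) = 0.061 + 0.028 + 0.077 + 0.099 + 0.081 = 0.346.
P(B ∈ {0, 2}) = 0.380 + 0.346 = 0.726; P(A=1, B ∈ {0, 2}) = 0.036 + 0.028 = 0.064.
P(A=1 | B ∈ {0, 2}) = 0.064/0.726 = 0.0882.

0.0882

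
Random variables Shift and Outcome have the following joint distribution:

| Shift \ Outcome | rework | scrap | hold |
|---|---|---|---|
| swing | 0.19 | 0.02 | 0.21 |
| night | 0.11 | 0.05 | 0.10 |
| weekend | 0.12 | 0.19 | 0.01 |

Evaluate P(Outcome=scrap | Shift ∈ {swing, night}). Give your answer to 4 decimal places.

0.1029

P(Shift=swing) = 0.19 + 0.02 + 0.21 = 0.42.
P(Shift=night) = 0.11 + 0.05 + 0.10 = 0.26.
P(Shift ∈ {swing, night}) = 0.42 + 0.26 = 0.68; P(Outcome=scrap, Shift ∈ {swing, night}) = 0.02 + 0.05 = 0.07.
P(Outcome=scrap | Shift ∈ {swing, night}) = 0.07/0.68 = 0.1029.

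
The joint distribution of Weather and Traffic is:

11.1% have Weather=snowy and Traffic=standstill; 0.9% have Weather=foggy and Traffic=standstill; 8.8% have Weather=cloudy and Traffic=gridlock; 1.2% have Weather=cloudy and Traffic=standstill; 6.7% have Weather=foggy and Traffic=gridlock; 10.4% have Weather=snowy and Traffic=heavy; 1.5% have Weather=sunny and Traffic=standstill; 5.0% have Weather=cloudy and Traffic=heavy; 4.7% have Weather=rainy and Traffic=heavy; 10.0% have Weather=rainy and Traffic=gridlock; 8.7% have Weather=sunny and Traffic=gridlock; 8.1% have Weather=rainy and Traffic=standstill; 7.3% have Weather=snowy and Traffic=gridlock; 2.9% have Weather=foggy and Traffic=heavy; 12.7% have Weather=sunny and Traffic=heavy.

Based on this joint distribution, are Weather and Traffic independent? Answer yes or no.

no

P(Weather=snowy) = 0.288 and P(Traffic=gridlock) = 0.415, so their product is 0.11952, but P(Weather=snowy, Traffic=gridlock) = 0.073. Since these differ, Weather and Traffic are not independent.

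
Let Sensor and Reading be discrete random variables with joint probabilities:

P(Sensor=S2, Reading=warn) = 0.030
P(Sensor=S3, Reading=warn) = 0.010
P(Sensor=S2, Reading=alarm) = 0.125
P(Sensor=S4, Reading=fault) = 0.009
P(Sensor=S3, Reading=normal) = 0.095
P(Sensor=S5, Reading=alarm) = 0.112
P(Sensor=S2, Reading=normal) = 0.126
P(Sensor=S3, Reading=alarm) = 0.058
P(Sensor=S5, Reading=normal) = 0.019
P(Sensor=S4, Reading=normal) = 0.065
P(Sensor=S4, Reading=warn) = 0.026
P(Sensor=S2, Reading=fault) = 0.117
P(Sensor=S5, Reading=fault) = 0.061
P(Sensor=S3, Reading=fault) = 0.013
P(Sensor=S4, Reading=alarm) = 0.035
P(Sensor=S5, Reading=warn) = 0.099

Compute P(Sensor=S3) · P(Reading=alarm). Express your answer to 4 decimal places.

P(Sensor=S3) = 0.095 + 0.010 + 0.058 + 0.013 = 0.176.
P(Reading=alarm) = 0.125 + 0.058 + 0.035 + 0.112 = 0.330.
Product: 0.176 × 0.330 = 0.0581.

0.0581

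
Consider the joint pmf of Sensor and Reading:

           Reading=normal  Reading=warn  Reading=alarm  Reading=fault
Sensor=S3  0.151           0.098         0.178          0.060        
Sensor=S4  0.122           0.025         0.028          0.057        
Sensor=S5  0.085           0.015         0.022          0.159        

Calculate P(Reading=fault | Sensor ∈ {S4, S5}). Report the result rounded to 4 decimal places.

0.4211

P(Sensor=S4) = 0.122 + 0.025 + 0.028 + 0.057 = 0.232.
P(Sensor=S5) = 0.085 + 0.015 + 0.022 + 0.159 = 0.281.
P(Sensor ∈ {S4, S5}) = 0.232 + 0.281 = 0.513; P(Reading=fault, Sensor ∈ {S4, S5}) = 0.057 + 0.159 = 0.216.
P(Reading=fault | Sensor ∈ {S4, S5}) = 0.216/0.513 = 0.4211.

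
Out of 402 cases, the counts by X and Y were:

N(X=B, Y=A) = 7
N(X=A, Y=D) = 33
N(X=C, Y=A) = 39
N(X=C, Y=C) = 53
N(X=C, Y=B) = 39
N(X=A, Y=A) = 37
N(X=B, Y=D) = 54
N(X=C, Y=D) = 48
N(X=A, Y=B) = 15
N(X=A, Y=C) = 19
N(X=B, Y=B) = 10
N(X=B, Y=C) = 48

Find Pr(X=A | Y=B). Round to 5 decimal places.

Total with Y=B: 15 + 10 + 39 = 64.
P(X=A | Y=B) = 15/64 = 0.23438.

0.23438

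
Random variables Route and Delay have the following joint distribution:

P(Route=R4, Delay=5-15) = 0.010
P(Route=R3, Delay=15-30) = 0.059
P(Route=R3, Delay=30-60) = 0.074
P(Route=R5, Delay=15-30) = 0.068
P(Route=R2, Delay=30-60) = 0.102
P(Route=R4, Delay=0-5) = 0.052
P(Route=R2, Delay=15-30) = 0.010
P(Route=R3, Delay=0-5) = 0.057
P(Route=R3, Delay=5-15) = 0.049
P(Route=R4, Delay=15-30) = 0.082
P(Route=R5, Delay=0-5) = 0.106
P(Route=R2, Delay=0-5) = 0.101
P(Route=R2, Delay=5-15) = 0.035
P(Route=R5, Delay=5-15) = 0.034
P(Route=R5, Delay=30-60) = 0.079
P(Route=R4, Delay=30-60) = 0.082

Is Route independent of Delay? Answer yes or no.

P(Route=R2) = 0.248 and P(Delay=15-30) = 0.219, so their product is 0.05431, but P(Route=R2, Delay=15-30) = 0.010. Since these differ, Route and Delay are not independent.

no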